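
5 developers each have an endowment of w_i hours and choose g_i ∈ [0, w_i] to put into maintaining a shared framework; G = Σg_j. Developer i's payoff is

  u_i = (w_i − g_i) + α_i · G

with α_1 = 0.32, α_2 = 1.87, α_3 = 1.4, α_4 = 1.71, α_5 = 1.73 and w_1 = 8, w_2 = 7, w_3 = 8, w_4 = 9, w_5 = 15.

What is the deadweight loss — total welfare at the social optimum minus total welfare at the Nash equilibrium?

∂u_i/∂g_i = α_i − 1, so developer i contributes w_i if α_i > 1, else 0.
α_i > 1 for i ∈ {2, 3, 4, 5}; NE contributions (0, 7, 8, 9, 15), G = 39.
W^NE = Σw_i − G^NE + (Σα_i)·G^NE = 47 + 6.03·39 = 282.17.
Planner: ∂(Σu_j)/∂g_i = Σα_j − 1 = 6.03 > 0, so everyone contributes w_i; G^SO = 47, W^SO = 47 + 6.03·47 = 330.41.
Deadweight loss = 48.24.

48.24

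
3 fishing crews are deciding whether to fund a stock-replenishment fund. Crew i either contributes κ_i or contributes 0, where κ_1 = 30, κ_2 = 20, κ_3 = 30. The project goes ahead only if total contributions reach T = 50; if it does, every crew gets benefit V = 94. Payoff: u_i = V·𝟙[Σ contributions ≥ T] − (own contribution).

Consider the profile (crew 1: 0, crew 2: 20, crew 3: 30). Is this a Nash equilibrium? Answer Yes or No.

Total = 50 ≥ 50: provided.
Crew 1 (pledges 0, payoff 94): pledging 30 → total 80, payoff 64. No gain.
Crew 2 (pledges 20, payoff 74): dropping to 0 → total 30, payoff 0. No gain.
Crew 3 (pledges 30, payoff 64): dropping to 0 → total 20, payoff 0. No gain.

Yes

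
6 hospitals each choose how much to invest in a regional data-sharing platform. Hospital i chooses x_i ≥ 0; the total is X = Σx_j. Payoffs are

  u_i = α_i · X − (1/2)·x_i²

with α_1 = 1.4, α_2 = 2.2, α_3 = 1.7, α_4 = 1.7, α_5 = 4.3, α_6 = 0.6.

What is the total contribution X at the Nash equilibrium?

Hospital i's FOC: ∂u_i/∂x_i = α_i − x_i = 0, so x_i* = α_i.
NE contributions = (1.4, 2.2, 1.7, 1.7, 4.3, 0.6); X = 11.9.

11.9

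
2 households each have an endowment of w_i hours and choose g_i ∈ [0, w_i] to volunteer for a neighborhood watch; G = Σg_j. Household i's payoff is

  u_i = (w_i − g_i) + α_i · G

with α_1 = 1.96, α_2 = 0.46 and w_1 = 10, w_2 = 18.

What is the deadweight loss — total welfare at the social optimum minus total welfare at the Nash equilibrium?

25.56

∂u_i/∂g_i = α_i − 1, so household i contributes w_i if α_i > 1, else 0.
α_i > 1 for i ∈ {1}; NE contributions (10, 0), G = 10.
W^NE = Σw_i − G^NE + (Σα_i)·G^NE = 28 + 1.42·10 = 42.2.
Planner: ∂(Σu_j)/∂g_i = Σα_j − 1 = 1.42 > 0, so everyone contributes w_i; G^SO = 28, W^SO = 28 + 1.42·28 = 67.76.
Deadweight loss = 25.56.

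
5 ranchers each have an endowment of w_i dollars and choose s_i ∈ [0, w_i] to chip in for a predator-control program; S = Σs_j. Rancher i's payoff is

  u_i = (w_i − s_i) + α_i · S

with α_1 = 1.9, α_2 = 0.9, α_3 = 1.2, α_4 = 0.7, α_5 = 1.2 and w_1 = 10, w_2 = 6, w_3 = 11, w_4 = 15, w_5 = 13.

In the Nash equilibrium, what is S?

34

∂u_i/∂s_i = α_i − 1, so rancher i contributes w_i if α_i > 1, else 0.
α_i > 1 for i ∈ {1, 3, 5}; NE contributions (10, 0, 11, 0, 13), S = 34.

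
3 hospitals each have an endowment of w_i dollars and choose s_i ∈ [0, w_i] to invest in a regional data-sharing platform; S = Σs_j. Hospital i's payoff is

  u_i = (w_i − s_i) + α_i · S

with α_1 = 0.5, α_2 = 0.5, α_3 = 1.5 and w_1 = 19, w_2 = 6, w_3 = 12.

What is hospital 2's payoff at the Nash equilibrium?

∂u_i/∂s_i = α_i − 1, so hospital i contributes w_i if α_i > 1, else 0.
α_i > 1 for i ∈ {3}; NE contributions (0, 0, 12), S = 12.
u_2 = (6 − 0) + 0.5·12 = 12.

12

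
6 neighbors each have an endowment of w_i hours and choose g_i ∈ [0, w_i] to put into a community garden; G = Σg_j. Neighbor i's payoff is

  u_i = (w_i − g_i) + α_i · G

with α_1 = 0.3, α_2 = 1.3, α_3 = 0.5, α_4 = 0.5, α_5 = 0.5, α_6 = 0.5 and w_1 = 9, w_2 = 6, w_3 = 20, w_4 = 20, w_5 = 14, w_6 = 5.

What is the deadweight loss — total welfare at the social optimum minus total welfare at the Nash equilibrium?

176.8

∂u_i/∂g_i = α_i − 1, so neighbor i contributes w_i if α_i > 1, else 0.
α_i > 1 for i ∈ {2}; NE contributions (0, 6, 0, 0, 0, 0), G = 6.
W^NE = Σw_i − G^NE + (Σα_i)·G^NE = 74 + 2.6·6 = 89.6.
Planner: ∂(Σu_j)/∂g_i = Σα_j − 1 = 2.6 > 0, so everyone contributes w_i; G^SO = 74, W^SO = 74 + 2.6·74 = 266.4.
Deadweight loss = 176.8.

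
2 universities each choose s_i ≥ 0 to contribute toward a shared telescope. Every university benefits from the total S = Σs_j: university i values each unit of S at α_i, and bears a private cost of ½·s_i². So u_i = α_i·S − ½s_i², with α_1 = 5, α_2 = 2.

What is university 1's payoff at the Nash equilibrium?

University i's FOC: ∂u_i/∂s_i = α_i − s_i = 0, so s_i* = α_i.
NE contributions = (5, 2); S = 7.
u_1 = α_1·S − ½·(s_1)² = 5·7 − ½·5² = 22.5.

22.5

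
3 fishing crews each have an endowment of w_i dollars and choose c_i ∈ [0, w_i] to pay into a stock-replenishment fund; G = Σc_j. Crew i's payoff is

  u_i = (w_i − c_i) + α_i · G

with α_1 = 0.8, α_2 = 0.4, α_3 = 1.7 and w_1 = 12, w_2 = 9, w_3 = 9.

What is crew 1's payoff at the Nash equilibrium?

19.2

∂u_i/∂c_i = α_i − 1, so crew i contributes w_i if α_i > 1, else 0.
α_i > 1 for i ∈ {3}; NE contributions (0, 0, 9), G = 9.
u_1 = (12 − 0) + 0.8·9 = 19.2.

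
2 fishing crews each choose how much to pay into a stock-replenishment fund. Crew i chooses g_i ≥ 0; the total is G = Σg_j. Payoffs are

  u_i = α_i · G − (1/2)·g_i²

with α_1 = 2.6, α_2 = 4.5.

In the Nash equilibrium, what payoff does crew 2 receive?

21.825

Crew i's FOC: ∂u_i/∂g_i = α_i − g_i = 0, so g_i* = α_i.
NE contributions = (2.6, 4.5); G = 7.1.
u_2 = α_2·G − ½·(g_2)² = 4.5·7.1 − ½·4.5² = 21.825.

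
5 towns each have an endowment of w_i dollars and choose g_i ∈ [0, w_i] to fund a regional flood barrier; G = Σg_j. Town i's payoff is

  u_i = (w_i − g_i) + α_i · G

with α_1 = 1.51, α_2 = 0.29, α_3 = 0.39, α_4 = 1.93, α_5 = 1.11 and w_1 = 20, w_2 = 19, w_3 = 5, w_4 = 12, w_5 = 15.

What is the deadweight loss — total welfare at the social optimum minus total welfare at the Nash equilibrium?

∂u_i/∂g_i = α_i − 1, so town i contributes w_i if α_i > 1, else 0.
α_i > 1 for i ∈ {1, 4, 5}; NE contributions (20, 0, 0, 12, 15), G = 47.
W^NE = Σw_i − G^NE + (Σα_i)·G^NE = 71 + 4.23·47 = 269.81.
Planner: ∂(Σu_j)/∂g_i = Σα_j − 1 = 4.23 > 0, so everyone contributes w_i; G^SO = 71, W^SO = 71 + 4.23·71 = 371.33.
Deadweight loss = 101.52.

101.52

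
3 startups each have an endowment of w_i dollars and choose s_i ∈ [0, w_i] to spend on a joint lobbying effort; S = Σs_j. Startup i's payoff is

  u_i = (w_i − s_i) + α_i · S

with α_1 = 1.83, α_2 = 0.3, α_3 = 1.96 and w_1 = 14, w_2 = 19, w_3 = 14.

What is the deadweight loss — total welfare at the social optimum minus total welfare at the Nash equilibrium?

∂u_i/∂s_i = α_i − 1, so startup i contributes w_i if α_i > 1, else 0.
α_i > 1 for i ∈ {1, 3}; NE contributions (14, 0, 14), S = 28.
W^NE = Σw_i − S^NE + (Σα_i)·S^NE = 47 + 3.09·28 = 133.52.
Planner: ∂(Σu_j)/∂s_i = Σα_j − 1 = 3.09 > 0, so everyone contributes w_i; S^SO = 47, W^SO = 47 + 3.09·47 = 192.23.
Deadweight loss = 58.71.

58.71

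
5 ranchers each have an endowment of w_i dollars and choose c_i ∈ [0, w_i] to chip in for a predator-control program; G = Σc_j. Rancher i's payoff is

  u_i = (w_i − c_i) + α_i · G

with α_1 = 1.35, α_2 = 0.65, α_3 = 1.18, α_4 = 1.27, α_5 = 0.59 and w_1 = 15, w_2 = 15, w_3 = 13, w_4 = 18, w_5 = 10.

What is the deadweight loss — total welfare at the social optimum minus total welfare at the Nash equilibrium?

101

∂u_i/∂c_i = α_i − 1, so rancher i contributes w_i if α_i > 1, else 0.
α_i > 1 for i ∈ {1, 3, 4}; NE contributions (15, 0, 13, 18, 0), G = 46.
W^NE = Σw_i − G^NE + (Σα_i)·G^NE = 71 + 4.04·46 = 256.84.
Planner: ∂(Σu_j)/∂c_i = Σα_j − 1 = 4.04 > 0, so everyone contributes w_i; G^SO = 71, W^SO = 71 + 4.04·71 = 357.84.
Deadweight loss = 101.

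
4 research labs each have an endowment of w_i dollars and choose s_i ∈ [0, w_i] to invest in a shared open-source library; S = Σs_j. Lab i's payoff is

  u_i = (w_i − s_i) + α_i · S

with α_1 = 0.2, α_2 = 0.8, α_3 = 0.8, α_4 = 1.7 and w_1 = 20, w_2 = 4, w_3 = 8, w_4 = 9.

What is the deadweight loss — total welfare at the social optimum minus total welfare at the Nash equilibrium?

∂u_i/∂s_i = α_i − 1, so lab i contributes w_i if α_i > 1, else 0.
α_i > 1 for i ∈ {4}; NE contributions (0, 0, 0, 9), S = 9.
W^NE = Σw_i − S^NE + (Σα_i)·S^NE = 41 + 2.5·9 = 63.5.
Planner: ∂(Σu_j)/∂s_i = Σα_j − 1 = 2.5 > 0, so everyone contributes w_i; S^SO = 41, W^SO = 41 + 2.5·41 = 143.5.
Deadweight loss = 80.

80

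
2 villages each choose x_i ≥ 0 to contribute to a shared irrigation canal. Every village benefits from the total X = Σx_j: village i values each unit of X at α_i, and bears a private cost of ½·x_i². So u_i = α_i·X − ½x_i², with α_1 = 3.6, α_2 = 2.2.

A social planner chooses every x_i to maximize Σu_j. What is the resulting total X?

11.6

Planner FOC: ∂(Σu_j)/∂x_i = (Σα_j) − x_i = 0, so x_i^SO = Σα_j = 5.8 for every i; X^SO = 11.6.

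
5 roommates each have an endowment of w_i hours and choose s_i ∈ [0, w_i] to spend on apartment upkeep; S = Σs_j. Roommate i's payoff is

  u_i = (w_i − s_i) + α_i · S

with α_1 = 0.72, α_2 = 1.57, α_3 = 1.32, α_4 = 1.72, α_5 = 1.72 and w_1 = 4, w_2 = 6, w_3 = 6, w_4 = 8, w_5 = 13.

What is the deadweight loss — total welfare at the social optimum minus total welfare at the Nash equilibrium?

24.2

∂u_i/∂s_i = α_i − 1, so roommate i contributes w_i if α_i > 1, else 0.
α_i > 1 for i ∈ {2, 3, 4, 5}; NE contributions (0, 6, 6, 8, 13), S = 33.
W^NE = Σw_i − S^NE + (Σα_i)·S^NE = 37 + 6.05·33 = 236.65.
Planner: ∂(Σu_j)/∂s_i = Σα_j − 1 = 6.05 > 0, so everyone contributes w_i; S^SO = 37, W^SO = 37 + 6.05·37 = 260.85.
Deadweight loss = 24.2.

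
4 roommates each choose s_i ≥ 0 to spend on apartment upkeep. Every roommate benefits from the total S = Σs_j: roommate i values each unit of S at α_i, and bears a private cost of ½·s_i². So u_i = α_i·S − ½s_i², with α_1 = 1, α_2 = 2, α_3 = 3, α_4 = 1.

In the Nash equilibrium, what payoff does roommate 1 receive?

6.5

Roommate i's FOC: ∂u_i/∂s_i = α_i − s_i = 0, so s_i* = α_i.
NE contributions = (1, 2, 3, 1); S = 7.
u_1 = α_1·S − ½·(s_1)² = 1·7 − ½·1² = 6.5.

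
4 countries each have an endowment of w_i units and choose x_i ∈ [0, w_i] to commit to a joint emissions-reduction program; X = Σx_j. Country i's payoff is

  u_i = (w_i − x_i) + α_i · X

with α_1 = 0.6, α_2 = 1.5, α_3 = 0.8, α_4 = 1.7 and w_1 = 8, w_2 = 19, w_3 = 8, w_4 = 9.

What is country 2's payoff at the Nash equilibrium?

∂u_i/∂x_i = α_i − 1, so country i contributes w_i if α_i > 1, else 0.
α_i > 1 for i ∈ {2, 4}; NE contributions (0, 19, 0, 9), X = 28.
u_2 = (19 − 19) + 1.5·28 = 42.

42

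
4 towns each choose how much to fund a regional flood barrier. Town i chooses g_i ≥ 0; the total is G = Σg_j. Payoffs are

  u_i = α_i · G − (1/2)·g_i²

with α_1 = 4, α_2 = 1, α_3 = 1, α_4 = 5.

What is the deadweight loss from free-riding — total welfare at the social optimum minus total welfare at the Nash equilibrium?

142.5

Town i's FOC: ∂u_i/∂g_i = α_i − g_i = 0, so g_i* = α_i.
NE contributions = (4, 1, 1, 5); G = 11.
W^NE = (Σα)·G − ½Σα_i² = 11² − ½·43 = 99.5.
Planner sets g_i = Σα_j = 11 for every i, so G^SO = 4·11 = 44.
W^SO = (Σα)·G^SO − ½·4·(Σα)² = (4/2)·11² = 242.
Deadweight loss = W^SO − W^NE = 142.5.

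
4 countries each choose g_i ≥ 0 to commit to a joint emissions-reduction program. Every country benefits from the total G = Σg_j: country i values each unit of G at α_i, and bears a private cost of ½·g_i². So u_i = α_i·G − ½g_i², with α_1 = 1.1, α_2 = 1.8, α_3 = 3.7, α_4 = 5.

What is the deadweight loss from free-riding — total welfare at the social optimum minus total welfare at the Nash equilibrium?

Country i's FOC: ∂u_i/∂g_i = α_i − g_i = 0, so g_i* = α_i.
NE contributions = (1.1, 1.8, 3.7, 5); G = 11.6.
W^NE = (Σα)·G − ½Σα_i² = 11.6² − ½·43.14 = 112.99.
Planner sets g_i = Σα_j = 11.6 for every i, so G^SO = 4·11.6 = 46.4.
W^SO = (Σα)·G^SO − ½·4·(Σα)² = (4/2)·11.6² = 269.12.
Deadweight loss = W^SO − W^NE = 156.13.

156.13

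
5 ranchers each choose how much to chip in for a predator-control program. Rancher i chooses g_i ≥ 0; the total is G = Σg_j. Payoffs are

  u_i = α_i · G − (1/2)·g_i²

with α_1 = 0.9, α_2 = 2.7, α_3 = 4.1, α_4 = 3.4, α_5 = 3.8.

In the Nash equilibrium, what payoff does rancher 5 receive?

Rancher i's FOC: ∂u_i/∂g_i = α_i − g_i = 0, so g_i* = α_i.
NE contributions = (0.9, 2.7, 4.1, 3.4, 3.8); G = 14.9.
u_5 = α_5·G − ½·(g_5)² = 3.8·14.9 − ½·3.8² = 49.4.

49.4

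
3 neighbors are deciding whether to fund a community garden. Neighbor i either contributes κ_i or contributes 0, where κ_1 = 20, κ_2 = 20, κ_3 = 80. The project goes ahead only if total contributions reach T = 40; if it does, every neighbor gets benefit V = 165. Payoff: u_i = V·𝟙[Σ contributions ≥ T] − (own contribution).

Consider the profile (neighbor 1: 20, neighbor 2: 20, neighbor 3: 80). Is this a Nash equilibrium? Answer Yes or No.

No

Total = 120 ≥ 40: provided.
Neighbor 1 (pledges 20, payoff 145): dropping to 0 → total 100, payoff 165. Profitable deviation.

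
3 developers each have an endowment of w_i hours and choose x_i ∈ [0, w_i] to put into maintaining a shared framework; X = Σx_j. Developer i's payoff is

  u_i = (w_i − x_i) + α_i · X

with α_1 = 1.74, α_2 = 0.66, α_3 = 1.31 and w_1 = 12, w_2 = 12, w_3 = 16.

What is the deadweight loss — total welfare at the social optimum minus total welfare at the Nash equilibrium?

32.52

∂u_i/∂x_i = α_i − 1, so developer i contributes w_i if α_i > 1, else 0.
α_i > 1 for i ∈ {1, 3}; NE contributions (12, 0, 16), X = 28.
W^NE = Σw_i − X^NE + (Σα_i)·X^NE = 40 + 2.71·28 = 115.88.
Planner: ∂(Σu_j)/∂x_i = Σα_j − 1 = 2.71 > 0, so everyone contributes w_i; X^SO = 40, W^SO = 40 + 2.71·40 = 148.4.
Deadweight loss = 32.52.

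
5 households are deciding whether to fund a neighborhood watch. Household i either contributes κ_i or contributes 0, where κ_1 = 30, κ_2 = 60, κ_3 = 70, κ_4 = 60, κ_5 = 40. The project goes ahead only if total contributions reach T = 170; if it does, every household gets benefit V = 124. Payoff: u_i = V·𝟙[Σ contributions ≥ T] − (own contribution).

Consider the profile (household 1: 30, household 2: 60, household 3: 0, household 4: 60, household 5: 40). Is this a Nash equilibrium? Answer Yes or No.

Total = 190 ≥ 170: provided.
Household 1 (pledges 30, payoff 94): dropping to 0 → total 160, payoff 0. No gain.
Household 2 (pledges 60, payoff 64): dropping to 0 → total 130, payoff 0. No gain.
Household 3 (pledges 0, payoff 124): pledging 70 → total 260, payoff 54. No gain.
Household 4 (pledges 60, payoff 64): dropping to 0 → total 130, payoff 0. No gain.
Household 5 (pledges 40, payoff 84): dropping to 0 → total 150, payoff 0. No gain.

Yes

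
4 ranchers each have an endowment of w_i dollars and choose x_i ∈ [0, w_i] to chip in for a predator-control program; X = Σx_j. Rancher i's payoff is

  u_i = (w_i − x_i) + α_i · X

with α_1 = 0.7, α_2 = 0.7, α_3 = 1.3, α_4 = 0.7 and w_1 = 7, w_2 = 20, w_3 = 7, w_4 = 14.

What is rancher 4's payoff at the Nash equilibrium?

∂u_i/∂x_i = α_i − 1, so rancher i contributes w_i if α_i > 1, else 0.
α_i > 1 for i ∈ {3}; NE contributions (0, 0, 7, 0), X = 7.
u_4 = (14 − 0) + 0.7·7 = 18.9.

18.9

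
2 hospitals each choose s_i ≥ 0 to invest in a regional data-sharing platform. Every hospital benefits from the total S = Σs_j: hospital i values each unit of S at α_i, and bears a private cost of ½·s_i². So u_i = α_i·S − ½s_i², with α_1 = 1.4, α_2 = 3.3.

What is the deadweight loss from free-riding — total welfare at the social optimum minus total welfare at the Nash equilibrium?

6.425

Hospital i's FOC: ∂u_i/∂s_i = α_i − s_i = 0, so s_i* = α_i.
NE contributions = (1.4, 3.3); S = 4.7.
W^NE = (Σα)·S − ½Σα_i² = 4.7² − ½·12.85 = 15.665.
Planner sets s_i = Σα_j = 4.7 for every i, so S^SO = 2·4.7 = 9.4.
W^SO = (Σα)·S^SO − ½·2·(Σα)² = (2/2)·4.7² = 22.09.
Deadweight loss = W^SO − W^NE = 6.425.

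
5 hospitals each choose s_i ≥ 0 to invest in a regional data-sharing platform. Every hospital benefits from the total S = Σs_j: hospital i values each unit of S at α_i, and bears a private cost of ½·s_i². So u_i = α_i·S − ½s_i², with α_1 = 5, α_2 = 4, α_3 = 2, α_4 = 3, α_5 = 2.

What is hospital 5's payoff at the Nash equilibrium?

30

Hospital i's FOC: ∂u_i/∂s_i = α_i − s_i = 0, so s_i* = α_i.
NE contributions = (5, 4, 2, 3, 2); S = 16.
u_5 = α_5·S − ½·(s_5)² = 2·16 − ½·2² = 30.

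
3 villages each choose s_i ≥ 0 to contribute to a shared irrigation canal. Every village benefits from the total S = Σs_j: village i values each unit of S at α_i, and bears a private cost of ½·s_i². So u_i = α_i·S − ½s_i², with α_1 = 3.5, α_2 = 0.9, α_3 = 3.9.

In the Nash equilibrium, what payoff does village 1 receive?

22.925

Village i's FOC: ∂u_i/∂s_i = α_i − s_i = 0, so s_i* = α_i.
NE contributions = (3.5, 0.9, 3.9); S = 8.3.
u_1 = α_1·S − ½·(s_1)² = 3.5·8.3 − ½·3.5² = 22.925.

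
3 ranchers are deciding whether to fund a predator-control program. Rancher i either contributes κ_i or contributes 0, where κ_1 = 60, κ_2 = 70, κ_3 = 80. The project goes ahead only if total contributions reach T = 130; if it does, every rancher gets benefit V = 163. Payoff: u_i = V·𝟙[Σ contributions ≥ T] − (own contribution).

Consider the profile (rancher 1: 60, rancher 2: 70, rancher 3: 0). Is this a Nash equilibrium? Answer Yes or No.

Total = 130 ≥ 130: provided.
Rancher 1 (pledges 60, payoff 103): dropping to 0 → total 70, payoff 0. No gain.
Rancher 2 (pledges 70, payoff 93): dropping to 0 → total 60, payoff 0. No gain.
Rancher 3 (pledges 0, payoff 163): pledging 80 → total 210, payoff 83. No gain.

Yes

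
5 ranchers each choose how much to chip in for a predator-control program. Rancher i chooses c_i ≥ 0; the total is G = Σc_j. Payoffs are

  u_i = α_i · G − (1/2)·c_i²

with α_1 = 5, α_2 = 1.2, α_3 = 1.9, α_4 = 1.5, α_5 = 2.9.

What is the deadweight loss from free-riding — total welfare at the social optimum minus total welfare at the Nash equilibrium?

Rancher i's FOC: ∂u_i/∂c_i = α_i − c_i = 0, so c_i* = α_i.
NE contributions = (5, 1.2, 1.9, 1.5, 2.9); G = 12.5.
W^NE = (Σα)·G − ½Σα_i² = 12.5² − ½·40.71 = 135.895.
Planner sets c_i = Σα_j = 12.5 for every i, so G^SO = 5·12.5 = 62.5.
W^SO = (Σα)·G^SO − ½·5·(Σα)² = (5/2)·12.5² = 390.625.
Deadweight loss = W^SO − W^NE = 254.73.

254.73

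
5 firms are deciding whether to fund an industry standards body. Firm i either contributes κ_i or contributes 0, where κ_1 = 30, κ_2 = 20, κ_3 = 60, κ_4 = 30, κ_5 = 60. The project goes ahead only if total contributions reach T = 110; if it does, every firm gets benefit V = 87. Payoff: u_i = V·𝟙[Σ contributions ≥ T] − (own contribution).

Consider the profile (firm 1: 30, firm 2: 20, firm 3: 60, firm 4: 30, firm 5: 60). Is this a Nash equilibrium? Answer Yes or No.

Total = 200 ≥ 110: provided.
Firm 1 (pledges 30, payoff 57): dropping to 0 → total 170, payoff 87. Profitable deviation.

No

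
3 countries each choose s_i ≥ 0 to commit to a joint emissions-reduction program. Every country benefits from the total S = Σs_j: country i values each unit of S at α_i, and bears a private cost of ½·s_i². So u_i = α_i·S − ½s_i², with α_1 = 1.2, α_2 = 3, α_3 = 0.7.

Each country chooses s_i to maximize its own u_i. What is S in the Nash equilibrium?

4.9

Country i's FOC: ∂u_i/∂s_i = α_i − s_i = 0, so s_i* = α_i.
NE contributions = (1.2, 3, 0.7); S = 4.9.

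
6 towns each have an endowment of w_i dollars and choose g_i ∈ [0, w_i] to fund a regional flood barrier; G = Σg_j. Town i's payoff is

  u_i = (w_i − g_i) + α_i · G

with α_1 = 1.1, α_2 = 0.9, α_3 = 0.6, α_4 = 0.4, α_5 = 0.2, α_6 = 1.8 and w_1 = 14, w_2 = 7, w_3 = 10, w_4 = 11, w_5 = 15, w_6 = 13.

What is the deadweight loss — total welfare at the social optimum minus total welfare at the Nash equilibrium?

172

∂u_i/∂g_i = α_i − 1, so town i contributes w_i if α_i > 1, else 0.
α_i > 1 for i ∈ {1, 6}; NE contributions (14, 0, 0, 0, 0, 13), G = 27.
W^NE = Σw_i − G^NE + (Σα_i)·G^NE = 70 + 4·27 = 178.
Planner: ∂(Σu_j)/∂g_i = Σα_j − 1 = 4 > 0, so everyone contributes w_i; G^SO = 70, W^SO = 70 + 4·70 = 350.
Deadweight loss = 172.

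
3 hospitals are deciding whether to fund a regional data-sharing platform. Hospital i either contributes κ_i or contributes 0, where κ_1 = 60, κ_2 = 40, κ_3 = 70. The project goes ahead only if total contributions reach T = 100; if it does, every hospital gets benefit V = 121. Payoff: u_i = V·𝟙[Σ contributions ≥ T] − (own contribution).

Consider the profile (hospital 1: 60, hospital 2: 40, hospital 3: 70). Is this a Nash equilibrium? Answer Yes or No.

Total = 170 ≥ 100: provided.
Hospital 1 (pledges 60, payoff 61): dropping to 0 → total 110, payoff 121. Profitable deviation.

No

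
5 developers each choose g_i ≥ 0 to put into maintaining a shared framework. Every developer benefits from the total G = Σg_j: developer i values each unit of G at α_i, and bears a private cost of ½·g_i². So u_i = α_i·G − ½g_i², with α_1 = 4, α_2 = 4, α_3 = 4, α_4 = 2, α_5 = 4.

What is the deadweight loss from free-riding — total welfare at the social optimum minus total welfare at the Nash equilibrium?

520

Developer i's FOC: ∂u_i/∂g_i = α_i − g_i = 0, so g_i* = α_i.
NE contributions = (4, 4, 4, 2, 4); G = 18.
W^NE = (Σα)·G − ½Σα_i² = 18² − ½·68 = 290.
Planner sets g_i = Σα_j = 18 for every i, so G^SO = 5·18 = 90.
W^SO = (Σα)·G^SO − ½·5·(Σα)² = (5/2)·18² = 810.
Deadweight loss = W^SO − W^NE = 520.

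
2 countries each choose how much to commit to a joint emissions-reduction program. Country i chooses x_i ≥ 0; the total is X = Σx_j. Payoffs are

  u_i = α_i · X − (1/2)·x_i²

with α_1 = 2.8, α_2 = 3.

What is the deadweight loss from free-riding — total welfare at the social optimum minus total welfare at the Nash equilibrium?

Country i's FOC: ∂u_i/∂x_i = α_i − x_i = 0, so x_i* = α_i.
NE contributions = (2.8, 3); X = 5.8.
W^NE = (Σα)·X − ½Σα_i² = 5.8² − ½·16.84 = 25.22.
Planner sets x_i = Σα_j = 5.8 for every i, so X^SO = 2·5.8 = 11.6.
W^SO = (Σα)·X^SO − ½·2·(Σα)² = (2/2)·5.8² = 33.64.
Deadweight loss = W^SO − W^NE = 8.42.

8.42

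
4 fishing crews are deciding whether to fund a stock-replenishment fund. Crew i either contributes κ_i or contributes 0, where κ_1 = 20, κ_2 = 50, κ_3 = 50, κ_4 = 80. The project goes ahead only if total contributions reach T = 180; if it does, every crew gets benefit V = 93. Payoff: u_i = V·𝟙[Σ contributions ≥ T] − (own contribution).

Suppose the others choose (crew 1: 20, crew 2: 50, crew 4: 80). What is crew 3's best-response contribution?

Others' total = 150. Contributing 50 brings total to 200 ≥ 180: gain V − κ_3 = 43.
Best response: 50.

50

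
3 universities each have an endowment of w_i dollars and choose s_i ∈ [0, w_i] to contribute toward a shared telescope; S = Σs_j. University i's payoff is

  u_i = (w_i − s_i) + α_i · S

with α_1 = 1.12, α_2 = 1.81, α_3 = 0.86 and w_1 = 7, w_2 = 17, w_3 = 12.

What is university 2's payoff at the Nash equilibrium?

43.44

∂u_i/∂s_i = α_i − 1, so university i contributes w_i if α_i > 1, else 0.
α_i > 1 for i ∈ {1, 2}; NE contributions (7, 17, 0), S = 24.
u_2 = (17 − 17) + 1.81·24 = 43.44.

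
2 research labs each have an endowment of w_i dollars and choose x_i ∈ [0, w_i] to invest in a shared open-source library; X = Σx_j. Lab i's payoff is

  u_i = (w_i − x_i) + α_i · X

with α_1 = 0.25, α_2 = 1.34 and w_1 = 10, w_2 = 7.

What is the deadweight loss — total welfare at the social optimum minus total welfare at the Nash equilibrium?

∂u_i/∂x_i = α_i − 1, so lab i contributes w_i if α_i > 1, else 0.
α_i > 1 for i ∈ {2}; NE contributions (0, 7), X = 7.
W^NE = Σw_i − X^NE + (Σα_i)·X^NE = 17 + 0.59·7 = 21.13.
Planner: ∂(Σu_j)/∂x_i = Σα_j − 1 = 0.59 > 0, so everyone contributes w_i; X^SO = 17, W^SO = 17 + 0.59·17 = 27.03.
Deadweight loss = 5.9.

5.9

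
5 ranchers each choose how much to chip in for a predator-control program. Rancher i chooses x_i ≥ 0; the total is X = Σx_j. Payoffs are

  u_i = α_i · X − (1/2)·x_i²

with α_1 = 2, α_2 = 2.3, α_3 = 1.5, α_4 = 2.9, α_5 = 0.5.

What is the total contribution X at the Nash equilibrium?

9.2

Rancher i's FOC: ∂u_i/∂x_i = α_i − x_i = 0, so x_i* = α_i.
NE contributions = (2, 2.3, 1.5, 2.9, 0.5); X = 9.2.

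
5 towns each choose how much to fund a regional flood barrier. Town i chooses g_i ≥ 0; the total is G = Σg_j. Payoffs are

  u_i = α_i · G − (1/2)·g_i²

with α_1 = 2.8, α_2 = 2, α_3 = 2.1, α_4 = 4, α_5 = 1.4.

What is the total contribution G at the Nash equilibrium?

12.3

Town i's FOC: ∂u_i/∂g_i = α_i − g_i = 0, so g_i* = α_i.
NE contributions = (2.8, 2, 2.1, 4, 1.4); G = 12.3.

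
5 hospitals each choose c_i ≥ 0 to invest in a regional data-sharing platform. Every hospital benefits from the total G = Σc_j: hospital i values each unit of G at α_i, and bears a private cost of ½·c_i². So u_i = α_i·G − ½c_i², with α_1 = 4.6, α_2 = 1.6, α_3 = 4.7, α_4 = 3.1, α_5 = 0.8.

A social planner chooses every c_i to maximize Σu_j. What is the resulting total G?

74

Planner FOC: ∂(Σu_j)/∂c_i = (Σα_j) − c_i = 0, so c_i^SO = Σα_j = 14.8 for every i; G^SO = 74.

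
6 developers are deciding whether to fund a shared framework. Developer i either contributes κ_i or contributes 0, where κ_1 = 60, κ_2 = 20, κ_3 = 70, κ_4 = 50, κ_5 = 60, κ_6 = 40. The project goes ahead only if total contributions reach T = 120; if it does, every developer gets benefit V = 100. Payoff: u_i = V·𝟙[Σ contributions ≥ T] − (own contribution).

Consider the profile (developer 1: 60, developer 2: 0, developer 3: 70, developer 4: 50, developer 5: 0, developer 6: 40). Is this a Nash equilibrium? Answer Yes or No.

No

Total = 220 ≥ 120: provided.
Developer 1 (pledges 60, payoff 40): dropping to 0 → total 160, payoff 100. Profitable deviation.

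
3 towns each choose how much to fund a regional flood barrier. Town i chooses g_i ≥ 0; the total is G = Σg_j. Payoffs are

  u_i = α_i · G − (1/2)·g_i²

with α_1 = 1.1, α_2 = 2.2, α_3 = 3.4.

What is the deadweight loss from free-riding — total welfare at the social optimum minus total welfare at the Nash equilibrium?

31.25

Town i's FOC: ∂u_i/∂g_i = α_i − g_i = 0, so g_i* = α_i.
NE contributions = (1.1, 2.2, 3.4); G = 6.7.
W^NE = (Σα)·G − ½Σα_i² = 6.7² − ½·17.61 = 36.085.
Planner sets g_i = Σα_j = 6.7 for every i, so G^SO = 3·6.7 = 20.1.
W^SO = (Σα)·G^SO − ½·3·(Σα)² = (3/2)·6.7² = 67.335.
Deadweight loss = W^SO − W^NE = 31.25.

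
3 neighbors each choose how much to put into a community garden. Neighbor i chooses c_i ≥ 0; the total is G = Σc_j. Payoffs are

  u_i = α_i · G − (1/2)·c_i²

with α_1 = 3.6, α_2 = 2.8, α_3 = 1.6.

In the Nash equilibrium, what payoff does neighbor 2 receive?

18.48

Neighbor i's FOC: ∂u_i/∂c_i = α_i − c_i = 0, so c_i* = α_i.
NE contributions = (3.6, 2.8, 1.6); G = 8.
u_2 = α_2·G − ½·(c_2)² = 2.8·8 − ½·2.8² = 18.48.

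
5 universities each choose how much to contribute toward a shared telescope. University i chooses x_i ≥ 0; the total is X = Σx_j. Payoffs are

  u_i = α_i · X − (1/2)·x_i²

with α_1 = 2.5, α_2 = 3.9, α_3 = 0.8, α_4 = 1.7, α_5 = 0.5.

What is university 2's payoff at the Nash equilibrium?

29.055

University i's FOC: ∂u_i/∂x_i = α_i − x_i = 0, so x_i* = α_i.
NE contributions = (2.5, 3.9, 0.8, 1.7, 0.5); X = 9.4.
u_2 = α_2·X − ½·(x_2)² = 3.9·9.4 − ½·3.9² = 29.055.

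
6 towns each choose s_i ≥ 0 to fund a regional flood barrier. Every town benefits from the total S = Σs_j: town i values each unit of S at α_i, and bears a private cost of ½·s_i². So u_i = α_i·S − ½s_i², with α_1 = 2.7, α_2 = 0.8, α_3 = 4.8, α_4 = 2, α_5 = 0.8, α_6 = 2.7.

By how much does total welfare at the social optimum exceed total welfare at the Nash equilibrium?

402.33

Town i's FOC: ∂u_i/∂s_i = α_i − s_i = 0, so s_i* = α_i.
NE contributions = (2.7, 0.8, 4.8, 2, 0.8, 2.7); S = 13.8.
W^NE = (Σα)·S − ½Σα_i² = 13.8² − ½·42.9 = 168.99.
Planner sets s_i = Σα_j = 13.8 for every i, so S^SO = 6·13.8 = 82.8.
W^SO = (Σα)·S^SO − ½·6·(Σα)² = (6/2)·13.8² = 571.32.
Deadweight loss = W^SO − W^NE = 402.33.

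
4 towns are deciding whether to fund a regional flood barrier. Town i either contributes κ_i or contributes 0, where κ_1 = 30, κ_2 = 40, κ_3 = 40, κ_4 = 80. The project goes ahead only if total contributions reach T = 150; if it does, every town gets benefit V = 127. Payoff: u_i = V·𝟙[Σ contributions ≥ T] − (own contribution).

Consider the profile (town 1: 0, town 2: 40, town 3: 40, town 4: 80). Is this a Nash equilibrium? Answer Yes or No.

Total = 160 ≥ 150: provided.
Town 1 (pledges 0, payoff 127): pledging 30 → total 190, payoff 97. No gain.
Town 2 (pledges 40, payoff 87): dropping to 0 → total 120, payoff 0. No gain.
Town 3 (pledges 40, payoff 87): dropping to 0 → total 120, payoff 0. No gain.
Town 4 (pledges 80, payoff 47): dropping to 0 → total 80, payoff 0. No gain.

Yes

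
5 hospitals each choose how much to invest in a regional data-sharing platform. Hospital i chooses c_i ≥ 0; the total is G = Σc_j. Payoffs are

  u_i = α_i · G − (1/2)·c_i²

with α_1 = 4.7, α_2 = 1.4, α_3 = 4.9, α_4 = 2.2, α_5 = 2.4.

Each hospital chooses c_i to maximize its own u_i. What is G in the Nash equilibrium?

15.6

Hospital i's FOC: ∂u_i/∂c_i = α_i − c_i = 0, so c_i* = α_i.
NE contributions = (4.7, 1.4, 4.9, 2.2, 2.4); G = 15.6.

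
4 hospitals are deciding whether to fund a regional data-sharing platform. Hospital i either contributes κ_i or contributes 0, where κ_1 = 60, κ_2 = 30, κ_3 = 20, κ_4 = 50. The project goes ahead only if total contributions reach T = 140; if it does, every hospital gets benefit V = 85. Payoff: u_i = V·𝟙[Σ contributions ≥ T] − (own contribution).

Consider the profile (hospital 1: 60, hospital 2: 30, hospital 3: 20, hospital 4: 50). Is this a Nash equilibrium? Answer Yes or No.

No

Total = 160 ≥ 140: provided.
Hospital 1 (pledges 60, payoff 25): dropping to 0 → total 100, payoff 0. No gain.
Hospital 2 (pledges 30, payoff 55): dropping to 0 → total 130, payoff 0. No gain.
Hospital 3 (pledges 20, payoff 65): dropping to 0 → total 140, payoff 85. Profitable deviation.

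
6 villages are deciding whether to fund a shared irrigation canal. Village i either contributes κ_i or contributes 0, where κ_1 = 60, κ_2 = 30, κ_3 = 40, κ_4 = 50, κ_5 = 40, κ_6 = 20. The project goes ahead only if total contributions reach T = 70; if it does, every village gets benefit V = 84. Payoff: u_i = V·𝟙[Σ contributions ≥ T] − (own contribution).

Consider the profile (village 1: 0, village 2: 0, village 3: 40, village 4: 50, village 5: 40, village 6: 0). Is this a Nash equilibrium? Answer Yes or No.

No

Total = 130 ≥ 70: provided.
Village 1 (pledges 0, payoff 84): pledging 60 → total 190, payoff 24. No gain.
Village 2 (pledges 0, payoff 84): pledging 30 → total 160, payoff 54. No gain.
Village 3 (pledges 40, payoff 44): dropping to 0 → total 90, payoff 84. Profitable deviation.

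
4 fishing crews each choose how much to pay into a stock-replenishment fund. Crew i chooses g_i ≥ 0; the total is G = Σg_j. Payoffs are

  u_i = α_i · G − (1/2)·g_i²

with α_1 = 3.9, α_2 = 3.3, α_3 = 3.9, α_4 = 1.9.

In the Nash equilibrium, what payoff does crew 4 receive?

22.895

Crew i's FOC: ∂u_i/∂g_i = α_i − g_i = 0, so g_i* = α_i.
NE contributions = (3.9, 3.3, 3.9, 1.9); G = 13.
u_4 = α_4·G − ½·(g_4)² = 1.9·13 − ½·1.9² = 22.895.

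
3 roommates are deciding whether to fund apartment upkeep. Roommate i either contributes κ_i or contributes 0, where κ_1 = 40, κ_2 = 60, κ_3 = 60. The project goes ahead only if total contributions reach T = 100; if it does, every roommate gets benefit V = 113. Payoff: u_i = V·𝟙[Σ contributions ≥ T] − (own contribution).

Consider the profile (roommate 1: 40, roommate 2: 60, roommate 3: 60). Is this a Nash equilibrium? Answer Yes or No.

Total = 160 ≥ 100: provided.
Roommate 1 (pledges 40, payoff 73): dropping to 0 → total 120, payoff 113. Profitable deviation.

No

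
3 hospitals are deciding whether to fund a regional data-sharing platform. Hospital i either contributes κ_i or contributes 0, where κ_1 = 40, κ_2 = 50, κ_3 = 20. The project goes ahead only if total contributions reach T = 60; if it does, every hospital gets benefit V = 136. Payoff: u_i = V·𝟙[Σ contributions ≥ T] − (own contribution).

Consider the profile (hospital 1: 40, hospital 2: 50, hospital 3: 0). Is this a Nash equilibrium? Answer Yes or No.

Yes

Total = 90 ≥ 60: provided.
Hospital 1 (pledges 40, payoff 96): dropping to 0 → total 50, payoff 0. No gain.
Hospital 2 (pledges 50, payoff 86): dropping to 0 → total 40, payoff 0. No gain.
Hospital 3 (pledges 0, payoff 136): pledging 20 → total 110, payoff 116. No gain.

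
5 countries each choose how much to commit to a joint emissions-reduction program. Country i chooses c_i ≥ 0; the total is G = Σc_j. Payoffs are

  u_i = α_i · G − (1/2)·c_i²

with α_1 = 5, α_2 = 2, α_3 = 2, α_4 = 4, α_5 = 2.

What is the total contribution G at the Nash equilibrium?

15

Country i's FOC: ∂u_i/∂c_i = α_i − c_i = 0, so c_i* = α_i.
NE contributions = (5, 2, 2, 4, 2); G = 15.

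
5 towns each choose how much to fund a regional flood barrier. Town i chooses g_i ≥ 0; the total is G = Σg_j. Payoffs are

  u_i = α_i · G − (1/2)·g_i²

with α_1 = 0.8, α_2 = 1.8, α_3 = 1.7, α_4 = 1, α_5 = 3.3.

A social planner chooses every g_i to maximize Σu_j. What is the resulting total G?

Planner FOC: ∂(Σu_j)/∂g_i = (Σα_j) − g_i = 0, so g_i^SO = Σα_j = 8.6 for every i; G^SO = 43.

43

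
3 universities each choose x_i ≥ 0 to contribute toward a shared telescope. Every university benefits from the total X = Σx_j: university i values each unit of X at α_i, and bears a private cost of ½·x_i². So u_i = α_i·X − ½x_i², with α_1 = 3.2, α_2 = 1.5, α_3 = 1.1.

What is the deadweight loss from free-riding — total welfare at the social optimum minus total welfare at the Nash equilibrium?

University i's FOC: ∂u_i/∂x_i = α_i − x_i = 0, so x_i* = α_i.
NE contributions = (3.2, 1.5, 1.1); X = 5.8.
W^NE = (Σα)·X − ½Σα_i² = 5.8² − ½·13.7 = 26.79.
Planner sets x_i = Σα_j = 5.8 for every i, so X^SO = 3·5.8 = 17.4.
W^SO = (Σα)·X^SO − ½·3·(Σα)² = (3/2)·5.8² = 50.46.
Deadweight loss = W^SO − W^NE = 23.67.

23.67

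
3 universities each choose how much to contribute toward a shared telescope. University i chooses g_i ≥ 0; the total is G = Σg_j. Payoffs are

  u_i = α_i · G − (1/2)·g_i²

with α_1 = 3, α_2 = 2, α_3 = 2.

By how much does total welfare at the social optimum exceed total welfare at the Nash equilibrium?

33

University i's FOC: ∂u_i/∂g_i = α_i − g_i = 0, so g_i* = α_i.
NE contributions = (3, 2, 2); G = 7.
W^NE = (Σα)·G − ½Σα_i² = 7² − ½·17 = 40.5.
Planner sets g_i = Σα_j = 7 for every i, so G^SO = 3·7 = 21.
W^SO = (Σα)·G^SO − ½·3·(Σα)² = (3/2)·7² = 73.5.
Deadweight loss = W^SO − W^NE = 33.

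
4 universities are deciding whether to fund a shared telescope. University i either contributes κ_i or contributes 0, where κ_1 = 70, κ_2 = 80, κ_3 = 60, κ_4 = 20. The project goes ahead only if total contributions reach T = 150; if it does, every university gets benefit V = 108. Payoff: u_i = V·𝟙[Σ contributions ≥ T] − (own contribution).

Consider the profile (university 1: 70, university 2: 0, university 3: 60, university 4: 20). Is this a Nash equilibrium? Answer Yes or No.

Total = 150 ≥ 150: provided.
University 1 (pledges 70, payoff 38): dropping to 0 → total 80, payoff 0. No gain.
University 2 (pledges 0, payoff 108): pledging 80 → total 230, payoff 28. No gain.
University 3 (pledges 60, payoff 48): dropping to 0 → total 90, payoff 0. No gain.
University 4 (pledges 20, payoff 88): dropping to 0 → total 130, payoff 0. No gain.

Yes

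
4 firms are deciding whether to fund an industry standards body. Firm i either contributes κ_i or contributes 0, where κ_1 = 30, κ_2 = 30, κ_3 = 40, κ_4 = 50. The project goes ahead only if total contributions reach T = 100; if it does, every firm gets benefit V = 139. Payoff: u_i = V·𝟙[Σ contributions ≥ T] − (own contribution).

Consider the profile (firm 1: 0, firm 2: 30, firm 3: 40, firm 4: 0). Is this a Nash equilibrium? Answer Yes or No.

Total = 70 < 100: not provided.
Firm 1 (pledges 0, payoff 0): pledging 30 → total 100, payoff 109. Profitable deviation.

No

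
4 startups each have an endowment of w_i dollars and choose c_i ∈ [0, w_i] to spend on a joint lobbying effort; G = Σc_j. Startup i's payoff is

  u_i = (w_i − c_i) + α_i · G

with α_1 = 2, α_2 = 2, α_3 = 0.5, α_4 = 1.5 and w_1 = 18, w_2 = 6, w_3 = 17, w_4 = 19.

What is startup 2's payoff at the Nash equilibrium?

86

∂u_i/∂c_i = α_i − 1, so startup i contributes w_i if α_i > 1, else 0.
α_i > 1 for i ∈ {1, 2, 4}; NE contributions (18, 6, 0, 19), G = 43.
u_2 = (6 − 6) + 2·43 = 86.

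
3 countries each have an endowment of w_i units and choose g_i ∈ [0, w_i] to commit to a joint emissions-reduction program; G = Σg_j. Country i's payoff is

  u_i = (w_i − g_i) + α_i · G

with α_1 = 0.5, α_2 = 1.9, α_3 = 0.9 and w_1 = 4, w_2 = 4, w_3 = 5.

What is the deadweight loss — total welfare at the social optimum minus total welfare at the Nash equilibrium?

20.7

∂u_i/∂g_i = α_i − 1, so country i contributes w_i if α_i > 1, else 0.
α_i > 1 for i ∈ {2}; NE contributions (0, 4, 0), G = 4.
W^NE = Σw_i − G^NE + (Σα_i)·G^NE = 13 + 2.3·4 = 22.2.
Planner: ∂(Σu_j)/∂g_i = Σα_j − 1 = 2.3 > 0, so everyone contributes w_i; G^SO = 13, W^SO = 13 + 2.3·13 = 42.9.
Deadweight loss = 20.7.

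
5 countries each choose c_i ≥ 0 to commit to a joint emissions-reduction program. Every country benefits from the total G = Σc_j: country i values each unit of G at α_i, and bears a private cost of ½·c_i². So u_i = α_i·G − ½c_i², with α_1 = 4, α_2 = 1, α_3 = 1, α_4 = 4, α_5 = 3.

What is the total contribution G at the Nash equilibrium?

13

Country i's FOC: ∂u_i/∂c_i = α_i − c_i = 0, so c_i* = α_i.
NE contributions = (4, 1, 1, 4, 3); G = 13.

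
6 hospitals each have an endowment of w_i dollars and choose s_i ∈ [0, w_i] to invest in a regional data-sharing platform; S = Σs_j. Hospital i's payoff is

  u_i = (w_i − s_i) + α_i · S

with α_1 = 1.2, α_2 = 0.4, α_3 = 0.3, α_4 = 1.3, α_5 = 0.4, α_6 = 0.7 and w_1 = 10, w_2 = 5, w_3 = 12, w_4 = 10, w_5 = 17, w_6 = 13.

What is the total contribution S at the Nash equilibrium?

∂u_i/∂s_i = α_i − 1, so hospital i contributes w_i if α_i > 1, else 0.
α_i > 1 for i ∈ {1, 4}; NE contributions (10, 0, 0, 10, 0, 0), S = 20.

20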